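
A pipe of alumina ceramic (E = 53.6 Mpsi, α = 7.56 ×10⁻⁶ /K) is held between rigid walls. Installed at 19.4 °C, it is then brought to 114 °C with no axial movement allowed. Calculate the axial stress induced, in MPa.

264 MPa

E = 53.6 Mpsi = 369.6 GPa.
ΔT = 94.60 K. Constrained thermal stress σ = E·α·ΔT = 369.6×10³ MPa × 7.56×10⁻⁶ × 94.60 = 264 MPa (compressive).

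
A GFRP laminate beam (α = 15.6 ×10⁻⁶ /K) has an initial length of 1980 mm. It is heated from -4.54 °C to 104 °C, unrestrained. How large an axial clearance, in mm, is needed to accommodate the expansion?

3.35 mm

ΔT = 104 − (-4.54) = 108.5 K.
ΔL = α·L₀·ΔT = 15.6×10⁻⁶ × 1980 mm × 108.5 K = 3.35 mm.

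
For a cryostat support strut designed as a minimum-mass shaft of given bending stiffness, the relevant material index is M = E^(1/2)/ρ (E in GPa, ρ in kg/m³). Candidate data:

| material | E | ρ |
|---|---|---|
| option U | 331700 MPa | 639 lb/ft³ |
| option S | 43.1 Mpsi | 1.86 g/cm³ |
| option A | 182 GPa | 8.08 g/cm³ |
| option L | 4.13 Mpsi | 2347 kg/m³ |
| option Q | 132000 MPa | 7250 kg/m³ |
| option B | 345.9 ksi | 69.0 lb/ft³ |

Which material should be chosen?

option S

Normalizing units and computing the index:
  option U: E = 331.7 GPa, ρ = 10240 kg/m³
  option S: E = 297.2 GPa, ρ = 1860 kg/m³
  option A: E = 182.0 GPa, ρ = 8080 kg/m³
  option L: E = 28.48 GPa, ρ = 2347 kg/m³
  option Q: E = 132.0 GPa, ρ = 7250 kg/m³
  option B: E = 2.385 GPa, ρ = 1105 kg/m³
  option S: M = 9.27×10⁻³
  option L: M = 2.27×10⁻³
  option U: M = 1.78×10⁻³
  option A: M = 1.67×10⁻³
  option Q: M = 1.58×10⁻³
  option B: M = 1.40×10⁻³
Option S ranks first.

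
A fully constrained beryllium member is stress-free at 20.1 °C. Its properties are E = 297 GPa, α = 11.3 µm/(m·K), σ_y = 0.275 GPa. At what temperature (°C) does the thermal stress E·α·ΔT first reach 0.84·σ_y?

88.9 °C

σ_y = 0.275 GPa = 275.0 MPa.
E·α·ΔT = 231.0 MPa ⇒ ΔT = 231.0 / (297.0×10³ × 11.3×10⁻⁶) = 68.83 K.
T = 20.1 + 68.83 = 88.93 °C.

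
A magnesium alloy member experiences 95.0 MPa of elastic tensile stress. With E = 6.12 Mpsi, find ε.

2.25×10⁻³

E = 6.12 Mpsi = 42.20 GPa = 42200 MPa.
ε = σ/E = 95.0 / 42200 = 2.25×10⁻³.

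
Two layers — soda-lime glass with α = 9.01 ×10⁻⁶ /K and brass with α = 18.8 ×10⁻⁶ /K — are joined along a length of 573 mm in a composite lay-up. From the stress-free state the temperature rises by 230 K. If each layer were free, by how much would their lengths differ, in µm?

Δα = |9.01 − 18.8|×10⁻⁶/K = 9.79×10⁻⁶/K.
ΔL_mismatch = Δα·L·ΔT = 9.79×10⁻⁶ × 573.0 mm × 230.0 K = 1290 µm.

1290 µm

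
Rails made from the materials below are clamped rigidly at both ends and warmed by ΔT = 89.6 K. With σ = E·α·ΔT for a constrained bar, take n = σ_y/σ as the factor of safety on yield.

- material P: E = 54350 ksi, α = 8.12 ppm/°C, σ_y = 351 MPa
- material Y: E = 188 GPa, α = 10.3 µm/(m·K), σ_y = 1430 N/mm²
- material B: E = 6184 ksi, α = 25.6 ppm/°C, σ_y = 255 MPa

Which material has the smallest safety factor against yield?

With everything in SI (GPa, ×10⁻⁶/K, MPa):
  material P: E = 374.7, α = 8.12, σ_y = 351.0 → σ = 273 MPa, n = 1.29
  material Y: E = 188.0, α = 10.3, σ_y = 1430 → σ = 174 MPa, n = 8.24
  material B: E = 42.64, α = 25.6, σ_y = 255.0 → σ = 97.8 MPa, n = 2.61
Smallest n: material P with n = 1.29.

material P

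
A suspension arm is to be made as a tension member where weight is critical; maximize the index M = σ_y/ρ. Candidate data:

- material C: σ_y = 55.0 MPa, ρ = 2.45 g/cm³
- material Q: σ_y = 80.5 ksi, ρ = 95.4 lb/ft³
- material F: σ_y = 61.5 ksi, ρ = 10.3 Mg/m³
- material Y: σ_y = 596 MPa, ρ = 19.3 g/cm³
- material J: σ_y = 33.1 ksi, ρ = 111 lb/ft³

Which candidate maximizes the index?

material Q

In SI units:
  material C: σ_y = 55.00 MPa, ρ = 2450 kg/m³
  material Q: σ_y = 555.0 MPa, ρ = 1528 kg/m³
  material F: σ_y = 424.0 MPa, ρ = 10300 kg/m³
  material Y: σ_y = 596.0 MPa, ρ = 19300 kg/m³
  material J: σ_y = 228.2 MPa, ρ = 1778 kg/m³
  material Q: M = 363 kN·m/kg
  material J: M = 128 kN·m/kg
  material F: M = 41.2 kN·m/kg
  material Y: M = 30.9 kN·m/kg
  material C: M = 22.4 kN·m/kg
Material Q has the largest M.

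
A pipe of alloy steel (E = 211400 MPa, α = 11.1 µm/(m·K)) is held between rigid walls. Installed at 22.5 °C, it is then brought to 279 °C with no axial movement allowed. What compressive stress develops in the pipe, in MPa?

602 MPa

E = 211400 MPa = 211.4 GPa.
ΔT = 256.5 K. Constrained thermal stress σ = E·α·ΔT = 211.4×10³ MPa × 11.1×10⁻⁶ × 256.5 = 602 MPa (compressive).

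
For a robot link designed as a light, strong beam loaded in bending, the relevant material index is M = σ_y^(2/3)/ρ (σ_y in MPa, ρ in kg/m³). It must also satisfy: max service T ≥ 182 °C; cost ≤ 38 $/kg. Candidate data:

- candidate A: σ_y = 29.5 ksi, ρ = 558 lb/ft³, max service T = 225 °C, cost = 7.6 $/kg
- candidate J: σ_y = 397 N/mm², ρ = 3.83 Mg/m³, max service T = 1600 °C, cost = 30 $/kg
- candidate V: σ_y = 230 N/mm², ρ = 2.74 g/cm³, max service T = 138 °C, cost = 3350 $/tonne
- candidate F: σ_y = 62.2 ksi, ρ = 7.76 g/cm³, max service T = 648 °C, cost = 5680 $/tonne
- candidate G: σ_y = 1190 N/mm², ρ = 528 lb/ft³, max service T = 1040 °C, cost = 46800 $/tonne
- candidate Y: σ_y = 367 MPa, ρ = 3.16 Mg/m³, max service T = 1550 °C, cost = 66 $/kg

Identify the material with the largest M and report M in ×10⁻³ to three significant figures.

candidate J, M = 14.1×10⁻³

Screen on constraints: max service T ≥ 182 °C; cost ≤ 38 $/kg. Survivors: candidate A, candidate J, candidate F.
Convert each candidate to consistent units, then evaluate M:
  candidate A: σ_y = 203.4 MPa, ρ = 8938 kg/m³
  candidate J: σ_y = 397.0 MPa, ρ = 3830 kg/m³
  candidate F: σ_y = 428.9 MPa, ρ = 7760 kg/m³
  candidate J: M = 14.1×10⁻³
  candidate F: M = 7.33×10⁻³
  candidate A: M = 3.87×10⁻³
The maximum is for candidate J.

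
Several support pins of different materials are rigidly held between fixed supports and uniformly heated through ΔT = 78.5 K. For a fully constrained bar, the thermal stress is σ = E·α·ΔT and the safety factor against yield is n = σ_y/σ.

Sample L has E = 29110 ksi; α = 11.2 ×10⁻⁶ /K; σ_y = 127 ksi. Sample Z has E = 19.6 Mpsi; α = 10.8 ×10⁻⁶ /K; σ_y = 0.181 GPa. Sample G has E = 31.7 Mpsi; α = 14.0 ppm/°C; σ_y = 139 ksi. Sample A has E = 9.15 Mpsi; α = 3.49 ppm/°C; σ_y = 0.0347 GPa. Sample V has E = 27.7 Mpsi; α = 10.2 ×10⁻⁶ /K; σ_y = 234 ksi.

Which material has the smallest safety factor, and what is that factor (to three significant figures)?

sample Z, n = 1.58

Per material, after unit conversion:
  sample L: E = 200.7, α = 11.2, σ_y = 875.6 → σ = 176 MPa, n = 4.96
  sample Z: E = 135.1, α = 10.8, σ_y = 181.0 → σ = 115 MPa, n = 1.58
  sample G: E = 218.6, α = 14.0, σ_y = 958.4 → σ = 240 MPa, n = 3.99
  sample A: E = 63.09, α = 3.49, σ_y = 34.70 → σ = 17.3 MPa, n = 2.01
  sample V: E = 191.0, α = 10.2, σ_y = 1613 → σ = 153 MPa, n = 10.6
Sample Z has the lowest safety factor, n = 1.58.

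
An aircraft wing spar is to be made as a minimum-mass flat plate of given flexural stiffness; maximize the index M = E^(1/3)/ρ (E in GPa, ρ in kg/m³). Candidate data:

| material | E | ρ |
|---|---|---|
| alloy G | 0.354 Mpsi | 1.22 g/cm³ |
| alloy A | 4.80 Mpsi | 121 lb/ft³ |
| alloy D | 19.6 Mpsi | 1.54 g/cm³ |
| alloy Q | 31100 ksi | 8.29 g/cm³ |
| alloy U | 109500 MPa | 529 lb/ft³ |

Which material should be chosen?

alloy D

In SI units:
  alloy G: E = 2.441 GPa, ρ = 1220 kg/m³
  alloy A: E = 33.09 GPa, ρ = 1938 kg/m³
  alloy D: E = 135.1 GPa, ρ = 1540 kg/m³
  alloy Q: E = 214.4 GPa, ρ = 8290 kg/m³
  alloy U: E = 109.5 GPa, ρ = 8474 kg/m³
  alloy D: M = 3.33×10⁻³
  alloy A: M = 1.66×10⁻³
  alloy G: M = 1.10×10⁻³
  alloy Q: M = 0.722×10⁻³
  alloy U: M = 0.565×10⁻³
Alloy D has the largest M.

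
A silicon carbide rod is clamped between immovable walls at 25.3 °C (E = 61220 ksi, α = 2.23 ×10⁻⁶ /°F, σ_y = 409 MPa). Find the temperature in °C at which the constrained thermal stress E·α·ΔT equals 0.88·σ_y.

238 °C

E = 61220 ksi = 422.1 GPa.
α = 2.23×10⁻⁶/°F × 9/5 = 4.01×10⁻⁶/K.
E·α·ΔT = 359.9 MPa ⇒ ΔT = 359.9 / (422.1×10³ × 4.01×10⁻⁶) = 212.4 K.
T = 25.3 + 212.4 = 237.7 °C.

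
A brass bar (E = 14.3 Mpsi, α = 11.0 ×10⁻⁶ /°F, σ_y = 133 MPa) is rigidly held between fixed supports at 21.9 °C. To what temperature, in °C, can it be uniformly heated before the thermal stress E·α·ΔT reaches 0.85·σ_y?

79.8 °C

E = 14.3 Mpsi = 98.60 GPa.
α = 11.0×10⁻⁶/°F × 9/5 = 19.8×10⁻⁶/K.
E·α·ΔT = 113.0 MPa ⇒ ΔT = 113.0 / (98.60×10³ × 19.8×10⁻⁶) = 57.91 K.
T = 21.9 + 57.91 = 79.81 °C.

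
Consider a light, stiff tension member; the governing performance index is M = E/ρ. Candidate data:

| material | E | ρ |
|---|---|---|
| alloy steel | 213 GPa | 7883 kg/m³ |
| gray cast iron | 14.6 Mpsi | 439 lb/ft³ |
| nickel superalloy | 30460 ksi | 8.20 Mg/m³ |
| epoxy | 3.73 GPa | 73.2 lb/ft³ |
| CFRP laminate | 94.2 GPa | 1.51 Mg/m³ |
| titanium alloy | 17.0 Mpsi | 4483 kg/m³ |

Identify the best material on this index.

CFRP laminate

After converting to SI:
  alloy steel: E = 213.0 GPa, ρ = 7883 kg/m³
  gray cast iron: E = 100.7 GPa, ρ = 7032 kg/m³
  nickel superalloy: E = 210.0 GPa, ρ = 8200 kg/m³
  epoxy: E = 3.730 GPa, ρ = 1173 kg/m³
  CFRP laminate: E = 94.20 GPa, ρ = 1510 kg/m³
  titanium alloy: E = 117.2 GPa, ρ = 4483 kg/m³
  CFRP laminate: M = 62.4 MN·m/kg
  alloy steel: M = 27.0 MN·m/kg
  titanium alloy: M = 26.1 MN·m/kg
  nickel superalloy: M = 25.6 MN·m/kg
  gray cast iron: M = 14.3 MN·m/kg
  epoxy: M = 3.18 MN·m/kg
CFRP laminate ranks first.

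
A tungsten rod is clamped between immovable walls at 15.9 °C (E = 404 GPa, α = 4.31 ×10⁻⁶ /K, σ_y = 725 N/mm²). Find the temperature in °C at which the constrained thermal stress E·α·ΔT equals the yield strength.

432 °C

σ_y = 725 N/mm² = 725.0 MPa.
E·α·ΔT = 725.0 MPa ⇒ ΔT = 725.0 / (404.0×10³ × 4.31×10⁻⁶) = 416.4 K.
T = 15.9 + 416.4 = 432.3 °C.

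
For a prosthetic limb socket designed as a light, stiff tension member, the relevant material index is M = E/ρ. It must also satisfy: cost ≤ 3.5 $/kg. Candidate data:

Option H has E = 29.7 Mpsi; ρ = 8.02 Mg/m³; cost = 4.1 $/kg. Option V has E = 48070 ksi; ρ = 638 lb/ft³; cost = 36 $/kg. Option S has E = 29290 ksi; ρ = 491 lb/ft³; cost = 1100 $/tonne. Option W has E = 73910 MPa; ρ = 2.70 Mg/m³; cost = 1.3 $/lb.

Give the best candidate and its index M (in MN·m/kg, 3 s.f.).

Screen on constraints: cost ≤ 3.5 $/kg. Survivors: option S, option W.
Putting every candidate on a common basis:
  option S: E = 201.9 GPa, ρ = 7865 kg/m³
  option W: E = 73.91 GPa, ρ = 2700 kg/m³
  option W: M = 27.4 MN·m/kg
  option S: M = 25.7 MN·m/kg
Highest index: option W.

option W, M = 27.4 MN·m/kg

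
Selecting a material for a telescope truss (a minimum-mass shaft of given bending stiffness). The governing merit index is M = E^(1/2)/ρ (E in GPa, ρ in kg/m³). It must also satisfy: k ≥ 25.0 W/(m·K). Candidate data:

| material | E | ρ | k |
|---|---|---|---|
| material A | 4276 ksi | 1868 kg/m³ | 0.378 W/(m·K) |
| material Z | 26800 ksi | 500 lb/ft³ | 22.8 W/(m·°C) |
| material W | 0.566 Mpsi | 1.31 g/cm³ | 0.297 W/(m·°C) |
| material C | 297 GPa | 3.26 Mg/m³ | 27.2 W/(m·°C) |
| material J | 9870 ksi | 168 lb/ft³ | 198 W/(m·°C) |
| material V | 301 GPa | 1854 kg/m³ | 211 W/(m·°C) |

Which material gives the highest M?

Screen on constraints: k ≥ 25.0 W/(m·K). Survivors: material C, material J, material V.
After converting to SI:
  material C: E = 297.0 GPa, ρ = 3260 kg/m³
  material J: E = 68.05 GPa, ρ = 2691 kg/m³
  material V: E = 301.0 GPa, ρ = 1854 kg/m³
  material V: M = 9.36×10⁻³
  material C: M = 5.29×10⁻³
  material J: M = 3.07×10⁻³
The maximum is for material V.

material V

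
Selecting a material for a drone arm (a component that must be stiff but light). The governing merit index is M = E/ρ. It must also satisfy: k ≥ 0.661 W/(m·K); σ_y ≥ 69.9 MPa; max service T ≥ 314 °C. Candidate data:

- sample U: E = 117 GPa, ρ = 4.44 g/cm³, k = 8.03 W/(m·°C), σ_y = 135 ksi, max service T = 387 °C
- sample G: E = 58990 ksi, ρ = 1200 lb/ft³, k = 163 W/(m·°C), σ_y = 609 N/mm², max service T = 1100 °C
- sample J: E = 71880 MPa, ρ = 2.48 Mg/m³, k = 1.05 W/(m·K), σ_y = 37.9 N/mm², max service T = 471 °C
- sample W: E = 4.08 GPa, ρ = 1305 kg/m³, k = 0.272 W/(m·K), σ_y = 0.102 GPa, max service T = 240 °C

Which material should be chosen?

Screen on constraints: k ≥ 0.661 W/(m·K); σ_y ≥ 69.9 MPa; max service T ≥ 314 °C. Survivors: sample U, sample G.
Putting every candidate on a common basis:
  sample U: E = 117.0 GPa, ρ = 4440 kg/m³
  sample G: E = 406.7 GPa, ρ = 19220 kg/m³
  sample U: M = 26.4 MN·m/kg
  sample G: M = 21.2 MN·m/kg
The maximum is for sample U.

sample U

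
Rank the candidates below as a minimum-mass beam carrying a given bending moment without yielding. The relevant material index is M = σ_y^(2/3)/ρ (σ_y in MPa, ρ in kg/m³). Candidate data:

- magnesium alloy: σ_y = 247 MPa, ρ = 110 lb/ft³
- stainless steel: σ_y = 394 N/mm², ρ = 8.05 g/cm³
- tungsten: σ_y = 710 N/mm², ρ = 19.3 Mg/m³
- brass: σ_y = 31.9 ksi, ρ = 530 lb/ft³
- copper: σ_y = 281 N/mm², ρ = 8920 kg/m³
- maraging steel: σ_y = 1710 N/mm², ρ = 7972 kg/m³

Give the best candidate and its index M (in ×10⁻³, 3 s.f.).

magnesium alloy, M = 22.3×10⁻³

Convert each candidate to consistent units, then evaluate M:
  magnesium alloy: σ_y = 247.0 MPa, ρ = 1762 kg/m³
  stainless steel: σ_y = 394.0 MPa, ρ = 8050 kg/m³
  tungsten: σ_y = 710.0 MPa, ρ = 19300 kg/m³
  brass: σ_y = 219.9 MPa, ρ = 8490 kg/m³
  copper: σ_y = 281.0 MPa, ρ = 8920 kg/m³
  maraging steel: σ_y = 1710 MPa, ρ = 7972 kg/m³
  magnesium alloy: M = 22.3×10⁻³
  maraging steel: M = 17.9×10⁻³
  stainless steel: M = 6.68×10⁻³
  copper: M = 4.81×10⁻³
  brass: M = 4.29×10⁻³
  tungsten: M = 4.12×10⁻³
Magnesium alloy has the largest M.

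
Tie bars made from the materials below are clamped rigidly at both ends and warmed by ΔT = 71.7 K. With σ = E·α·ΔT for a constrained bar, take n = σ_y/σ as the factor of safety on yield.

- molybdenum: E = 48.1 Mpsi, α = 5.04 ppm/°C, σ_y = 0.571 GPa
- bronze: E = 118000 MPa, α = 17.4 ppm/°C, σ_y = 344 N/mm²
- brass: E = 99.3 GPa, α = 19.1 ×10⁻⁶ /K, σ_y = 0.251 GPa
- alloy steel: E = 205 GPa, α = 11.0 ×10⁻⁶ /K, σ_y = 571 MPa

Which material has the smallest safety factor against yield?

Per material, after unit conversion:
  molybdenum: E = 331.6, α = 5.04, σ_y = 571.0 → σ = 120 MPa, n = 4.76
  bronze: E = 118.0, α = 17.4, σ_y = 344.0 → σ = 147 MPa, n = 2.34
  brass: E = 99.30, α = 19.1, σ_y = 251.0 → σ = 136 MPa, n = 1.85
  alloy steel: E = 205.0, α = 11.0, σ_y = 571.0 → σ = 162 MPa, n = 3.53
Brass has the lowest safety factor, n = 1.85.

brass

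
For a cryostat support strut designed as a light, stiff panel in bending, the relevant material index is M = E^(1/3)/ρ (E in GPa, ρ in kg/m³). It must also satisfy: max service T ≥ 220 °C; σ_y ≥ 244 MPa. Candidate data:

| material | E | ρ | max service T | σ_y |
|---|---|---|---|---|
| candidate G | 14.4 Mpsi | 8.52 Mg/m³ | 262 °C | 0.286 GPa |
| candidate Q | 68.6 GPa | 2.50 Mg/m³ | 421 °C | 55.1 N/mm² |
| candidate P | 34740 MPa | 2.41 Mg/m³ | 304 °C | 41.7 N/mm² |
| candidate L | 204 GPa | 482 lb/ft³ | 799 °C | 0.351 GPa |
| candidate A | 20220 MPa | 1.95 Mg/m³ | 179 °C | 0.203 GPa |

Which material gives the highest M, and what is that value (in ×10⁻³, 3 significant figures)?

Screen on constraints: max service T ≥ 220 °C; σ_y ≥ 244 MPa. Survivors: candidate G, candidate L.
Putting every candidate on a common basis:
  candidate G: E = 99.28 GPa, ρ = 8520 kg/m³
  candidate L: E = 204.0 GPa, ρ = 7721 kg/m³
  candidate L: M = 0.762×10⁻³
  candidate G: M = 0.543×10⁻³
Candidate L has the largest M.

candidate L, M = 0.762×10⁻³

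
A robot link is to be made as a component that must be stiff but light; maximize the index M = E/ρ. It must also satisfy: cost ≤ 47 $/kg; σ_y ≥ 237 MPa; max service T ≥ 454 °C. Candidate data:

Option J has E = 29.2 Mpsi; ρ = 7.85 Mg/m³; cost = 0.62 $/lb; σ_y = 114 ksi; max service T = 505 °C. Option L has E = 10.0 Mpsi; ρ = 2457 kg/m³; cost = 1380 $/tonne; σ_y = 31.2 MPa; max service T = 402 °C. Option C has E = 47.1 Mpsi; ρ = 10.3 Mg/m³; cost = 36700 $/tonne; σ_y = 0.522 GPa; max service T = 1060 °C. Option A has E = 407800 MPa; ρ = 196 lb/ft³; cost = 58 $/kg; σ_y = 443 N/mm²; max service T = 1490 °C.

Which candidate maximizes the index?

option C

Screen on constraints: cost ≤ 47 $/kg; σ_y ≥ 237 MPa; max service T ≥ 454 °C. Survivors: option J, option C.
Convert each candidate to consistent units, then evaluate M:
  option J: E = 201.3 GPa, ρ = 7850 kg/m³
  option C: E = 324.7 GPa, ρ = 10300 kg/m³
  option C: M = 31.5 MN·m/kg
  option J: M = 25.6 MN·m/kg
The maximum is for option C.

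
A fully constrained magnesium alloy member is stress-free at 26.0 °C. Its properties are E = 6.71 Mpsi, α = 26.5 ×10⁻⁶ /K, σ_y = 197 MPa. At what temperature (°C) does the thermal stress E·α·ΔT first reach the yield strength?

E = 6.71 Mpsi = 46.26 GPa.
E·α·ΔT = 197.0 MPa ⇒ ΔT = 197.0 / (46.26×10³ × 26.5×10⁻⁶) = 160.7 K.
T = 26.0 + 160.7 = 186.7 °C.

187 °C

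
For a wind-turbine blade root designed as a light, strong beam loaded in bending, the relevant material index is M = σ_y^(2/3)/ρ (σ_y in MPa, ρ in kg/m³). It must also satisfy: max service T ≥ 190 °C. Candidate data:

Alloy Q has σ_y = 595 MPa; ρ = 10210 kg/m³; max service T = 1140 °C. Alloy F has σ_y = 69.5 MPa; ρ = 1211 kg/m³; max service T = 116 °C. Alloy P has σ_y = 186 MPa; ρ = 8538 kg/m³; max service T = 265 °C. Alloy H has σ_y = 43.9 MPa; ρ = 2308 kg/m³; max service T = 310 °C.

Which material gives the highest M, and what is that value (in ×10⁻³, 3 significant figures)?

Screen on constraints: max service T ≥ 190 °C. Survivors: alloy Q, alloy P, alloy H.
Per-candidate index values:
  alloy Q: M = 6.93×10⁻³
  alloy H: M = 5.39×10⁻³
  alloy P: M = 3.82×10⁻³
Highest index: alloy Q.

alloy Q, M = 6.93×10⁻³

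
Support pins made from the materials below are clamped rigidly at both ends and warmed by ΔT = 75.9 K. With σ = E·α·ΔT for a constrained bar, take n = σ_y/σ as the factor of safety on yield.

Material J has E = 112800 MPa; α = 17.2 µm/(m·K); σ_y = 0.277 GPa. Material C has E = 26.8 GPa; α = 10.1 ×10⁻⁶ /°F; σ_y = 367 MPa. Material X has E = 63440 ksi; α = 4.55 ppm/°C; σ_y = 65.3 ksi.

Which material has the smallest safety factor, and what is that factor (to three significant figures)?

material J, n = 1.88

With everything in SI (GPa, ×10⁻⁶/K, MPa):
  material J: E = 112.8, α = 17.2, σ_y = 277.0 → σ = 147 MPa, n = 1.88
  material C: E = 26.80, α = 18.2, σ_y = 367.0 → σ = 37.0 MPa, n = 9.92
  material X: E = 437.4, α = 4.55, σ_y = 450.2 → σ = 151 MPa, n = 2.98
Smallest n: material J with n = 1.88.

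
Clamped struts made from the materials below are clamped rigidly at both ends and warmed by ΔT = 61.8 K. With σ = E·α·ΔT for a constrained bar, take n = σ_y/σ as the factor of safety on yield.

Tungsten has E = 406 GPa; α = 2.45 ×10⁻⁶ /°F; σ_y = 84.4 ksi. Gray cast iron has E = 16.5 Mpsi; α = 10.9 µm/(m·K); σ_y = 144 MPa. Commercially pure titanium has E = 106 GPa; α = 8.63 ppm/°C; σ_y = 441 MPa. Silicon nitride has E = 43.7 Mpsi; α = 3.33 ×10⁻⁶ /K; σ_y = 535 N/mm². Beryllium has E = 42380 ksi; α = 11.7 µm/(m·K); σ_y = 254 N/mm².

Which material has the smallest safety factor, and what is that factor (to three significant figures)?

beryllium, n = 1.20

Per material, after unit conversion:
  tungsten: E = 406.0, α = 4.41, σ_y = 581.9 → σ = 111 MPa, n = 5.26
  gray cast iron: E = 113.8, α = 10.9, σ_y = 144.0 → σ = 76.6 MPa, n = 1.88
  commercially pure titanium: E = 106.0, α = 8.63, σ_y = 441.0 → σ = 56.5 MPa, n = 7.80
  silicon nitride: E = 301.3, α = 3.33, σ_y = 535.0 → σ = 62.0 MPa, n = 8.63
  beryllium: E = 292.2, α = 11.7, σ_y = 254.0 → σ = 211 MPa, n = 1.20
The minimum is beryllium at n = 1.20.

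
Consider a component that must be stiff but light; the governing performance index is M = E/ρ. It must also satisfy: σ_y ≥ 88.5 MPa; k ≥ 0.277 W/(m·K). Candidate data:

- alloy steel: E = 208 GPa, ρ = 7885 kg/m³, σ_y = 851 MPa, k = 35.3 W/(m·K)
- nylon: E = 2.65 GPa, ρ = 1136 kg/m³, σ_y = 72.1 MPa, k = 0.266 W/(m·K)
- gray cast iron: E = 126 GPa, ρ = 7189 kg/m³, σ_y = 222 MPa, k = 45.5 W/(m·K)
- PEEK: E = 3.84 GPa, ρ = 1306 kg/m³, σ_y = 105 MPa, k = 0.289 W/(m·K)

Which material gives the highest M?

alloy steel

Screen on constraints: σ_y ≥ 88.5 MPa; k ≥ 0.277 W/(m·K). Survivors: alloy steel, gray cast iron, PEEK.
Computing M directly (units already consistent):
  alloy steel: M = 26.4 MN·m/kg
  gray cast iron: M = 17.5 MN·m/kg
  PEEK: M = 2.94 MN·m/kg
Highest index: alloy steel.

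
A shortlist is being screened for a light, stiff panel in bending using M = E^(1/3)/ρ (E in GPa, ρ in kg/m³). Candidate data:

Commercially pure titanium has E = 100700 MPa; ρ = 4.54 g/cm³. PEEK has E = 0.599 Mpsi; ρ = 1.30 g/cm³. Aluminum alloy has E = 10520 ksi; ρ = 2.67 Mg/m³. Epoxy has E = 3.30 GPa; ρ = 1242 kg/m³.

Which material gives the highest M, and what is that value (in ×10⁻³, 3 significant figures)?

Normalizing units and computing the index:
  commercially pure titanium: E = 100.7 GPa, ρ = 4540 kg/m³
  PEEK: E = 4.130 GPa, ρ = 1300 kg/m³
  aluminum alloy: E = 72.53 GPa, ρ = 2670 kg/m³
  epoxy: E = 3.300 GPa, ρ = 1242 kg/m³
  aluminum alloy: M = 1.56×10⁻³
  PEEK: M = 1.23×10⁻³
  epoxy: M = 1.20×10⁻³
  commercially pure titanium: M = 1.02×10⁻³
Aluminum alloy has the largest M.

aluminum alloy, M = 1.56×10⁻³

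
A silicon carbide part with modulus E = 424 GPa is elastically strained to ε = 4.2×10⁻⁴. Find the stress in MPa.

σ = E·ε = 424000 MPa × 4.2×10⁻⁴ = 178 MPa.

178 MPa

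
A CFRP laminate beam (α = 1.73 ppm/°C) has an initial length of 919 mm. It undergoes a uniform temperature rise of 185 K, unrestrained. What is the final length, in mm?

ΔL = α·L₀·ΔT = 1.73×10⁻⁶ × 919 mm × 185.0 K = 0.294 mm.
L = L₀ + ΔL = 919 + 0.294 = 919.29 mm.

919.29 mm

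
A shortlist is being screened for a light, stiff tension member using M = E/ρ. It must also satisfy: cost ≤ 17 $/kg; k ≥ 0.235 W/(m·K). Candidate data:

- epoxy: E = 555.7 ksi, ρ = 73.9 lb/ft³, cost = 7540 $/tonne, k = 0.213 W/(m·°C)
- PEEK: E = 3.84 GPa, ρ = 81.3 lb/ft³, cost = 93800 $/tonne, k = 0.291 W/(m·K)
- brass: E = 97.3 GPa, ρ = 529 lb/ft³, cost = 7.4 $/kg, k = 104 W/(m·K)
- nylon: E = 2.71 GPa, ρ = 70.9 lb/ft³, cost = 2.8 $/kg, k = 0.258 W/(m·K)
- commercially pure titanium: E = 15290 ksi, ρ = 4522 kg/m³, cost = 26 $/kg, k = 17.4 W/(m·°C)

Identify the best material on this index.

Screen on constraints: cost ≤ 17 $/kg; k ≥ 0.235 W/(m·K). Survivors: brass, nylon.
Normalizing units and computing the index:
  brass: E = 97.30 GPa, ρ = 8474 kg/m³
  nylon: E = 2.710 GPa, ρ = 1136 kg/m³
  brass: M = 11.5 MN·m/kg
  nylon: M = 2.39 MN·m/kg
Highest index: brass.

brass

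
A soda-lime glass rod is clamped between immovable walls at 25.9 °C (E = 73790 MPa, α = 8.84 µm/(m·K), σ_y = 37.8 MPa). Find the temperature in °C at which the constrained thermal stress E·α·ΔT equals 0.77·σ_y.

E = 73790 MPa = 73.79 GPa.
E·α·ΔT = 29.11 MPa ⇒ ΔT = 29.11 / (73.79×10³ × 8.84×10⁻⁶) = 44.62 K.
T = 25.9 + 44.62 = 70.52 °C.

70.5 °C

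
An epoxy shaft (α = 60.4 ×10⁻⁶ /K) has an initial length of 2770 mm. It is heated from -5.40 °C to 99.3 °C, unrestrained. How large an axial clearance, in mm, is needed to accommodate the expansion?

ΔT = 99.3 − (-5.40) = 104.7 K.
ΔL = α·L₀·ΔT = 60.4×10⁻⁶ × 2770 mm × 104.7 K = 17.5 mm.

17.5 mm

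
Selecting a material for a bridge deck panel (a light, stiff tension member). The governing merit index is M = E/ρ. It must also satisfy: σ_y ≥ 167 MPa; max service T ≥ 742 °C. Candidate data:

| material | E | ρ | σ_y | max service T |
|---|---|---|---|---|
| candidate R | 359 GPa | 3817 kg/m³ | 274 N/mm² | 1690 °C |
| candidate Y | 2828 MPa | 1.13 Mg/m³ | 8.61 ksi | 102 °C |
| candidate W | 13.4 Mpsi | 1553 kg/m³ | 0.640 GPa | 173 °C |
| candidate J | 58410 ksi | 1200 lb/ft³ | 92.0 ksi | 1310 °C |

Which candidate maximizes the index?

candidate R

Screen on constraints: σ_y ≥ 167 MPa; max service T ≥ 742 °C. Survivors: candidate R, candidate J.
Convert each candidate to consistent units, then evaluate M:
  candidate R: E = 359.0 GPa, ρ = 3817 kg/m³
  candidate J: E = 402.7 GPa, ρ = 19220 kg/m³
  candidate R: M = 94.1 MN·m/kg
  candidate J: M = 21.0 MN·m/kg
Candidate R ranks first.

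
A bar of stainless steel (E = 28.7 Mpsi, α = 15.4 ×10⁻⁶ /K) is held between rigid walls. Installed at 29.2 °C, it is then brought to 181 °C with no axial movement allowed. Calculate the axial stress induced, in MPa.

463 MPa

E = 28.7 Mpsi = 197.9 GPa.
ΔT = 151.8 K. Constrained thermal stress σ = E·α·ΔT = 197.9×10³ MPa × 15.4×10⁻⁶ × 151.8 = 463 MPa (compressive).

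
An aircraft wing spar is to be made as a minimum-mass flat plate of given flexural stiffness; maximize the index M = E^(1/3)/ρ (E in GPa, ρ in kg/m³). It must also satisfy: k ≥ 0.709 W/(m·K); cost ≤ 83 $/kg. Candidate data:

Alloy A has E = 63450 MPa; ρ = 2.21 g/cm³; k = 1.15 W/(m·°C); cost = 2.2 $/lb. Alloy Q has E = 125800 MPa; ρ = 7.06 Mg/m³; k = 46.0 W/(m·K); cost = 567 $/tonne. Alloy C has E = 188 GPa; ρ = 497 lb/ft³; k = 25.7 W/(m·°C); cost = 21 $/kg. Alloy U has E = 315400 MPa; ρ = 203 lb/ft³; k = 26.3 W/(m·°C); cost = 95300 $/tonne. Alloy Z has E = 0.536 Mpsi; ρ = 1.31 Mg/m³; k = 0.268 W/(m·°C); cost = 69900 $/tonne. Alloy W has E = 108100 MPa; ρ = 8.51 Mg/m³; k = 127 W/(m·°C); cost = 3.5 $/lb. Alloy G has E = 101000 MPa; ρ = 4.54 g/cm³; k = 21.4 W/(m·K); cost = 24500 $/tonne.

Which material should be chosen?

Screen on constraints: k ≥ 0.709 W/(m·K); cost ≤ 83 $/kg. Survivors: alloy A, alloy Q, alloy C, alloy W, alloy G.
Convert each candidate to consistent units, then evaluate M:
  alloy A: E = 63.45 GPa, ρ = 2210 kg/m³
  alloy Q: E = 125.8 GPa, ρ = 7060 kg/m³
  alloy C: E = 188.0 GPa, ρ = 7961 kg/m³
  alloy W: E = 108.1 GPa, ρ = 8510 kg/m³
  alloy G: E = 101.0 GPa, ρ = 4540 kg/m³
  alloy A: M = 1.80×10⁻³
  alloy G: M = 1.03×10⁻³
  alloy C: M = 0.720×10⁻³
  alloy Q: M = 0.710×10⁻³
  alloy W: M = 0.560×10⁻³
Alloy A has the largest M.

alloy A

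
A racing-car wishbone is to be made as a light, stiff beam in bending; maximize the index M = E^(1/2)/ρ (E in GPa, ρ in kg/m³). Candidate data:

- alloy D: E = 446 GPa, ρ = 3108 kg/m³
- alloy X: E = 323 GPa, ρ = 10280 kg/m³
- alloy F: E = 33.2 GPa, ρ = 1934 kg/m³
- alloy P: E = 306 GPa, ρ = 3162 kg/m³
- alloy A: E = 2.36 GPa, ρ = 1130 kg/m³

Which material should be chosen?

alloy D

Computing M directly (units already consistent):
  alloy D: M = 6.79×10⁻³
  alloy P: M = 5.53×10⁻³
  alloy F: M = 2.98×10⁻³
  alloy X: M = 1.75×10⁻³
  alloy A: M = 1.36×10⁻³
The maximum is for alloy D.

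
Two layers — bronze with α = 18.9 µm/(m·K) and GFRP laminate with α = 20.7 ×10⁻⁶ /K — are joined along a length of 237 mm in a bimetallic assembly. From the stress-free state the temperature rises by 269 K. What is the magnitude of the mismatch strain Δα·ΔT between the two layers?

4.84×10⁻⁴

Δα = |18.9 − 20.7|×10⁻⁶/K = 1.80×10⁻⁶/K.
Mismatch strain = Δα·ΔT = 1.80×10⁻⁶ × 269.0 = 4.84×10⁻⁴.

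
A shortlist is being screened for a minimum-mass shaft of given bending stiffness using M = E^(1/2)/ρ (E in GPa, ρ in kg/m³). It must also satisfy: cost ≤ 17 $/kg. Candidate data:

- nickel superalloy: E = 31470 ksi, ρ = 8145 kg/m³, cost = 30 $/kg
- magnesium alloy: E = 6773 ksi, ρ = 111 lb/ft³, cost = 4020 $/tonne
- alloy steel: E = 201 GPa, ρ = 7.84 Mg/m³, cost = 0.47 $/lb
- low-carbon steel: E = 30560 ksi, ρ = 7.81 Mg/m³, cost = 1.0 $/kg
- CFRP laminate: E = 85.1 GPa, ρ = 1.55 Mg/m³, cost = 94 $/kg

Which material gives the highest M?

Screen on constraints: cost ≤ 17 $/kg. Survivors: magnesium alloy, alloy steel, low-carbon steel.
Normalizing units and computing the index:
  magnesium alloy: E = 46.70 GPa, ρ = 1778 kg/m³
  alloy steel: E = 201.0 GPa, ρ = 7840 kg/m³
  low-carbon steel: E = 210.7 GPa, ρ = 7810 kg/m³
  magnesium alloy: M = 3.84×10⁻³
  low-carbon steel: M = 1.86×10⁻³
  alloy steel: M = 1.81×10⁻³
The maximum is for magnesium alloy.

magnesium alloy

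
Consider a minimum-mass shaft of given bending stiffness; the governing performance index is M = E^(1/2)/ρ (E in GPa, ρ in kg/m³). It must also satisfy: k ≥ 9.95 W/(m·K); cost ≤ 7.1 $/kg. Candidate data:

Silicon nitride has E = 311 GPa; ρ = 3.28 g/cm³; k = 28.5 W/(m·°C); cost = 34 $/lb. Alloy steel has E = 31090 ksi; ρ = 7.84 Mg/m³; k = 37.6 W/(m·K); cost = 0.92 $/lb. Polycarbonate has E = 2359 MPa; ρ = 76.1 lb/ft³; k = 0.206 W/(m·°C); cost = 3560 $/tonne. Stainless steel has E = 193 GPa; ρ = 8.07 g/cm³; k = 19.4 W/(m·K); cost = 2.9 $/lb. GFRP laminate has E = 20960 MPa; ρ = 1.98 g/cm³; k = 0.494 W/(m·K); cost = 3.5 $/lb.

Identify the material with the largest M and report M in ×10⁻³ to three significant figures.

Screen on constraints: k ≥ 9.95 W/(m·K); cost ≤ 7.1 $/kg. Survivors: alloy steel, stainless steel.
Putting every candidate on a common basis:
  alloy steel: E = 214.4 GPa, ρ = 7840 kg/m³
  stainless steel: E = 193.0 GPa, ρ = 8070 kg/m³
  alloy steel: M = 1.87×10⁻³
  stainless steel: M = 1.72×10⁻³
Highest index: alloy steel.

alloy steel, M = 1.87×10⁻³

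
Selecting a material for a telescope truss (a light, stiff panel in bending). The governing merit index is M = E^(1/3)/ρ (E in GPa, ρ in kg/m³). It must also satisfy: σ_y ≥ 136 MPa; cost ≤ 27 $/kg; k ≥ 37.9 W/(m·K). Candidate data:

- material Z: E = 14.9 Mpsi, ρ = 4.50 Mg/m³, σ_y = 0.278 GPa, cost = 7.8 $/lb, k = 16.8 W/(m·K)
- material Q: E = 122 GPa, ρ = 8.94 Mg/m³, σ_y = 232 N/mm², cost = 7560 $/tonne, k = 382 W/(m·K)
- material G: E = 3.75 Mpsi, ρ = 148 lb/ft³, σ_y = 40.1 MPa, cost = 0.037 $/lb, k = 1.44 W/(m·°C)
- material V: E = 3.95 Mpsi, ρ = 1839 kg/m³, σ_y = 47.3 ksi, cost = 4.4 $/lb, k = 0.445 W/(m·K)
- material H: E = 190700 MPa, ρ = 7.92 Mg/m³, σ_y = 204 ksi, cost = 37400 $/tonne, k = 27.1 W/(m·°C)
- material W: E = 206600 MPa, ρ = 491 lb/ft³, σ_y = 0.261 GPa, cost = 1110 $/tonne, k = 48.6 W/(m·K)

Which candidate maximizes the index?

material W

Screen on constraints: σ_y ≥ 136 MPa; cost ≤ 27 $/kg; k ≥ 37.9 W/(m·K). Survivors: material Q, material W.
Normalizing units and computing the index:
  material Q: E = 122.0 GPa, ρ = 8940 kg/m³
  material W: E = 206.6 GPa, ρ = 7865 kg/m³
  material W: M = 0.752×10⁻³
  material Q: M = 0.555×10⁻³
Highest index: material W.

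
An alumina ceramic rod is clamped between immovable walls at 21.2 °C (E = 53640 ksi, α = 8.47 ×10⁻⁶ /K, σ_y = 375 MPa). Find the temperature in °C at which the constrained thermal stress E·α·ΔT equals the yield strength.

E = 53640 ksi = 369.8 GPa.
E·α·ΔT = 375.0 MPa ⇒ ΔT = 375.0 / (369.8×10³ × 8.47×10⁻⁶) = 119.7 K.
T = 21.2 + 119.7 = 140.9 °C.

141 °C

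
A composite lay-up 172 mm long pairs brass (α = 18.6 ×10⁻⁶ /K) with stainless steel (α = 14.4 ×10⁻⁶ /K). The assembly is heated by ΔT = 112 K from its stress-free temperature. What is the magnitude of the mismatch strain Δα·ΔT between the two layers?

Δα = |18.6 − 14.4|×10⁻⁶/K = 4.20×10⁻⁶/K.
Mismatch strain = Δα·ΔT = 4.20×10⁻⁶ × 112.0 = 4.70×10⁻⁴.

4.70×10⁻⁴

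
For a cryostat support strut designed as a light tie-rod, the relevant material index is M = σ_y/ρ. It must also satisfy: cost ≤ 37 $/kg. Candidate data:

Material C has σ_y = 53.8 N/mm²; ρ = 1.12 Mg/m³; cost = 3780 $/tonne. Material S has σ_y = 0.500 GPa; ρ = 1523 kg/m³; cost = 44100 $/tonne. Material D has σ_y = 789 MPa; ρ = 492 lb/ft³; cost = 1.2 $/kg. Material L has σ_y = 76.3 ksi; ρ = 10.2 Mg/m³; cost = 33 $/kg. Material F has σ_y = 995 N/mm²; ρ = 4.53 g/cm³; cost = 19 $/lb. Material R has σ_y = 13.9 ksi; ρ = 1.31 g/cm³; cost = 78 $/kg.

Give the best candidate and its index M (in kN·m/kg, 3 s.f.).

Screen on constraints: cost ≤ 37 $/kg. Survivors: material C, material D, material L.
After converting to SI:
  material C: σ_y = 53.80 MPa, ρ = 1120 kg/m³
  material D: σ_y = 789.0 MPa, ρ = 7881 kg/m³
  material L: σ_y = 526.1 MPa, ρ = 10200 kg/m³
  material D: M = 100 kN·m/kg
  material L: M = 51.6 kN·m/kg
  material C: M = 48.0 kN·m/kg
Material D has the largest M.

material D, M = 100 kN·m/kg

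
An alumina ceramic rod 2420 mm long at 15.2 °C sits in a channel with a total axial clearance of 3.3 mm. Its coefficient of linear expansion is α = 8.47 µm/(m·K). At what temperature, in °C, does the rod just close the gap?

176 °C

α·L₀·ΔT = 3.3 mm ⇒ ΔT = 3.3 / (8.47×10⁻⁶ × 2420.0) = 161.0 K.
T = 15.2 + 161.0 = 176.2 °C.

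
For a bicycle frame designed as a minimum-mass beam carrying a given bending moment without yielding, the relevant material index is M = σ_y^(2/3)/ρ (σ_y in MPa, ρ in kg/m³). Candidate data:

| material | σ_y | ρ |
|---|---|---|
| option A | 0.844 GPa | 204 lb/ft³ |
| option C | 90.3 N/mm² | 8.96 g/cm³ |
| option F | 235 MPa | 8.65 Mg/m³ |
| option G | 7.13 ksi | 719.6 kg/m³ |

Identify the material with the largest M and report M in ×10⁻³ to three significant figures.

Convert each candidate to consistent units, then evaluate M:
  option A: σ_y = 844.0 MPa, ρ = 3268 kg/m³
  option C: σ_y = 90.30 MPa, ρ = 8960 kg/m³
  option F: σ_y = 235.0 MPa, ρ = 8650 kg/m³
  option G: σ_y = 49.16 MPa, ρ = 719.6 kg/m³
  option A: M = 27.3×10⁻³
  option G: M = 18.6×10⁻³
  option F: M = 4.40×10⁻³
  option C: M = 2.25×10⁻³
Highest index: option A.

option A, M = 27.3×10⁻³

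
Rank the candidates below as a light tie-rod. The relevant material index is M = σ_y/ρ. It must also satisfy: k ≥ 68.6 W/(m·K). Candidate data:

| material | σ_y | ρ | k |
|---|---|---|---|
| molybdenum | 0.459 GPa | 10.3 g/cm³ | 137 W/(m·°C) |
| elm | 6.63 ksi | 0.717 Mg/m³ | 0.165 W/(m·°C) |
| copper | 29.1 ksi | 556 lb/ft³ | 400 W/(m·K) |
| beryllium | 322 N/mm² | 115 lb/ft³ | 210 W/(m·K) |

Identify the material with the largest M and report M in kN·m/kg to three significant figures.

beryllium, M = 175 kN·m/kg

Screen on constraints: k ≥ 68.6 W/(m·K). Survivors: molybdenum, copper, beryllium.
After converting to SI:
  molybdenum: σ_y = 459.0 MPa, ρ = 10300 kg/m³
  copper: σ_y = 200.6 MPa, ρ = 8906 kg/m³
  beryllium: σ_y = 322.0 MPa, ρ = 1842 kg/m³
  beryllium: M = 175 kN·m/kg
  molybdenum: M = 44.6 kN·m/kg
  copper: M = 22.5 kN·m/kg
Beryllium ranks first.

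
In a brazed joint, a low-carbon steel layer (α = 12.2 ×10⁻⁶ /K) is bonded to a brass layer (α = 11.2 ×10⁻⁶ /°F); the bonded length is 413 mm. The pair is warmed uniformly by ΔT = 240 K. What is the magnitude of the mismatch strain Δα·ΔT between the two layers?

brass: α = 11.2×10⁻⁶/°F × 9/5 = 20.2×10⁻⁶/K.
Δα = |12.2 − 20.2|×10⁻⁶/K = 7.96×10⁻⁶/K.
Mismatch strain = Δα·ΔT = 7.96×10⁻⁶ × 240.0 = 1.91×10⁻³.

1.91×10⁻³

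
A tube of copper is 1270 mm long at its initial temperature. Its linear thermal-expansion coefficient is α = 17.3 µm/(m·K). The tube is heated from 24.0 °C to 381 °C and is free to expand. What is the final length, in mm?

1277.8 mm

ΔT = 381 − 24.0 = 357.0 K.
ΔL = α·L₀·ΔT = 17.3×10⁻⁶ × 1270 mm × 357.0 K = 7.84 mm.
L = L₀ + ΔL = 1270 + 7.84 = 1277.8 mm.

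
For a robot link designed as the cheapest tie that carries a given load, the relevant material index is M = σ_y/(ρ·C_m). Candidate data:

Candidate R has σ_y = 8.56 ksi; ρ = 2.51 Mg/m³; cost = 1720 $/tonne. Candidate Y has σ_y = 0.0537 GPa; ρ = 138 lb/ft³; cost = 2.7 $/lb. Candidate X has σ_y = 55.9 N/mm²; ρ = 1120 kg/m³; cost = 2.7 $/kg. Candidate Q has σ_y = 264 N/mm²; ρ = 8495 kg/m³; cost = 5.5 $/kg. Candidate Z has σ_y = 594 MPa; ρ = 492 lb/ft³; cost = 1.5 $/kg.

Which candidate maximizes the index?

candidate Z

Putting every candidate on a common basis:
  candidate R: σ_y = 59.02 MPa, ρ = 2510 kg/m³, cost = 1.720 $/kg
  candidate Y: σ_y = 53.70 MPa, ρ = 2211 kg/m³, cost = 5.952 $/kg
  candidate X: σ_y = 55.90 MPa, ρ = 1120 kg/m³, cost = 2.700 $/kg
  candidate Q: σ_y = 264.0 MPa, ρ = 8495 kg/m³, cost = 5.500 $/kg
  candidate Z: σ_y = 594.0 MPa, ρ = 7881 kg/m³, cost = 1.500 $/kg
  candidate Z: M = 50.2 kN·m per $
  candidate X: M = 18.5 kN·m per $
  candidate R: M = 13.7 kN·m per $
  candidate Q: M = 5.65 kN·m per $
  candidate Y: M = 4.08 kN·m per $
Candidate Z has the largest M.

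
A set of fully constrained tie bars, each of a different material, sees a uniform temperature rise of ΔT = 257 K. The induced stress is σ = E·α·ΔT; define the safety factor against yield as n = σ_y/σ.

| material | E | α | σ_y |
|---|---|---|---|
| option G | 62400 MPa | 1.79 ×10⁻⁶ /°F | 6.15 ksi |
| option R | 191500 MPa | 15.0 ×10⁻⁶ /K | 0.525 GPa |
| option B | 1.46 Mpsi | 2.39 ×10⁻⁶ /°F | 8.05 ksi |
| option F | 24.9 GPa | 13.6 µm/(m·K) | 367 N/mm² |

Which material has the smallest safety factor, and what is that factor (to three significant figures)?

option R, n = 0.711

Per material, after unit conversion:
  option G: E = 62.40, α = 3.22, σ_y = 42.40 → σ = 51.7 MPa, n = 0.821
  option R: E = 191.5, α = 15.0, σ_y = 525.0 → σ = 738 MPa, n = 0.711
  option B: E = 10.07, α = 4.30, σ_y = 55.50 → σ = 11.1 MPa, n = 4.99
  option F: E = 24.90, α = 13.6, σ_y = 367.0 → σ = 87.0 MPa, n = 4.22
Option R has the lowest safety factor, n = 0.711.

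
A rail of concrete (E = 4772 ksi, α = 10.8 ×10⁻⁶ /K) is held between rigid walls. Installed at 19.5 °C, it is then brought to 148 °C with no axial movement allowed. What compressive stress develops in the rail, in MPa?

E = 4772 ksi = 32.90 GPa.
ΔT = 128.5 K. Constrained thermal stress σ = E·α·ΔT = 32.90×10³ MPa × 10.8×10⁻⁶ × 128.5 = 45.7 MPa (compressive).

45.7 MPa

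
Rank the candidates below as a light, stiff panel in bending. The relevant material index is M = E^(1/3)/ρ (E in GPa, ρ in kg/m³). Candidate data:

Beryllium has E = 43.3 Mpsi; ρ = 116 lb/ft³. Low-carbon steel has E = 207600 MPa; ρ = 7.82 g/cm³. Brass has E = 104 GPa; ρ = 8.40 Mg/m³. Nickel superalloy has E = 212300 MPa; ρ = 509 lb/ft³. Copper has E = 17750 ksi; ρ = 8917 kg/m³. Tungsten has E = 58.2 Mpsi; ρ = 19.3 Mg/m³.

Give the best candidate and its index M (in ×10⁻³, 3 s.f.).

Convert each candidate to consistent units, then evaluate M:
  beryllium: E = 298.5 GPa, ρ = 1858 kg/m³
  low-carbon steel: E = 207.6 GPa, ρ = 7820 kg/m³
  brass: E = 104.0 GPa, ρ = 8400 kg/m³
  nickel superalloy: E = 212.3 GPa, ρ = 8153 kg/m³
  copper: E = 122.4 GPa, ρ = 8917 kg/m³
  tungsten: E = 401.3 GPa, ρ = 19300 kg/m³
  beryllium: M = 3.60×10⁻³
  low-carbon steel: M = 0.757×10⁻³
  nickel superalloy: M = 0.732×10⁻³
  brass: M = 0.560×10⁻³
  copper: M = 0.557×10⁻³
  tungsten: M = 0.382×10⁻³
The maximum is for beryllium.

beryllium, M = 3.60×10⁻³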